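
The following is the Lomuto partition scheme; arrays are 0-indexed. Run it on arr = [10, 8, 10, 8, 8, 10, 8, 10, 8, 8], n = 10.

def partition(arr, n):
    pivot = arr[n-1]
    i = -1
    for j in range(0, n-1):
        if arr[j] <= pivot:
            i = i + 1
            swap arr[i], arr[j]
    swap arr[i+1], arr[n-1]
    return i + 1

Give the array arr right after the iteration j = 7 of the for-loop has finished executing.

[8, 8, 8, 8, 10, 10, 10, 10, 8, 8]

pivot = arr[9] = 8; i = -1
j=0: arr[0]=10 > 8 → no swap
j=1: arr[1]=8 ≤ 8 → i=0, swap arr[0],arr[1] → [8, 10, 10, 8, 8, 10, 8, 10, 8, 8]
j=2: arr[2]=10 > 8 → no swap
j=3: arr[3]=8 ≤ 8 → i=1, swap arr[1],arr[3] → [8, 8, 10, 10, 8, 10, 8, 10, 8, 8]
j=4: arr[4]=8 ≤ 8 → i=2, swap arr[2],arr[4] → [8, 8, 8, 10, 10, 10, 8, 10, 8, 8]
j=5: arr[5]=10 > 8 → no swap
j=6: arr[6]=8 ≤ 8 → i=3, swap arr[3],arr[6] → [8, 8, 8, 8, 10, 10, 10, 10, 8, 8]
j=7: arr[7]=10 > 8 → no swap
(after j=7) arr = [8, 8, 8, 8, 10, 10, 10, 10, 8, 8]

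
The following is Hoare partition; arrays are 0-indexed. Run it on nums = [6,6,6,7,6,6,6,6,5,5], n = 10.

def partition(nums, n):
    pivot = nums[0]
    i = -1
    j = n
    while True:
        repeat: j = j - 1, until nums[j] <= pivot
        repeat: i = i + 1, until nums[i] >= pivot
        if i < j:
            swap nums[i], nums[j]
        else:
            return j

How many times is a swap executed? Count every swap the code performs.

5

pivot = nums[0] = 6; i = -1, j = 10
j→9 (nums[9]=5≤6), i→0 (nums[0]=6≥6); i<j, swap → [5,6,6,7,6,6,6,6,5,6]
j→8 (nums[8]=5≤6), i→1 (nums[1]=6≥6); i<j, swap → [5,5,6,7,6,6,6,6,6,6]
j→7 (nums[7]=6≤6), i→2 (nums[2]=6≥6); i<j, swap → [5,5,6,7,6,6,6,6,6,6]
j→6 (nums[6]=6≤6), i→3 (nums[3]=7≥6); i<j, swap → [5,5,6,6,6,6,7,6,6,6]
j→5 (nums[5]=6≤6), i→4 (nums[4]=6≥6); i<j, swap → [5,5,6,6,6,6,7,6,6,6]
j→4, i→5; i≥j, return j=4. nums = [5,5,6,6,6,6,7,6,6,6]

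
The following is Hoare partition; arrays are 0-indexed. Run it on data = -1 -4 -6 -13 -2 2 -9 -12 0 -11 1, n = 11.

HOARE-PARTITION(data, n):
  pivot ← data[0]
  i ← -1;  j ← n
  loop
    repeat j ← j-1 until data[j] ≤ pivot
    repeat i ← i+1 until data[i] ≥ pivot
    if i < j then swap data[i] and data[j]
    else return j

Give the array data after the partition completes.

pivot=-1
j stops at 9 (-11), i stops at 0 (-1); swap ⇒ -11 -4 -6 -13 -2 2 -9 -12 0 -1 1
j stops at 7 (-12), i stops at 5 (2); swap ⇒ -11 -4 -6 -13 -2 -12 -9 2 0 -1 1
j stops at 6, i stops at 7; i≥j ⇒ return 6. data=-11 -4 -6 -13 -2 -12 -9 2 0 -1 1

-11 -4 -6 -13 -2 -12 -9 2 0 -1 1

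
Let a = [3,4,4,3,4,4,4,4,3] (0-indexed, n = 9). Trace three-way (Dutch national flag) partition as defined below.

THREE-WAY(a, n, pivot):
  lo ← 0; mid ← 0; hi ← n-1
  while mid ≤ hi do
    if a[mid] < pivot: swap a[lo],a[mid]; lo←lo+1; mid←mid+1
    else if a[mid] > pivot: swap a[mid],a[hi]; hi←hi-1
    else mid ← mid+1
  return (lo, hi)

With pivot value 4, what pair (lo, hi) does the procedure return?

lo=0 mid=0 hi=8
3<4: swap(0,0), lo=1 mid=1 ⇒ [3,4,4,3,4,4,4,4,3]
4=4: mid=2
4=4: mid=3
3<4: swap(1,3), lo=2 mid=4 ⇒ [3,3,4,4,4,4,4,4,3]
4=4: mid=5
4=4: mid=6
4=4: mid=7
4=4: mid=8
3<4: swap(2,8), lo=3 mid=9 ⇒ [3,3,3,4,4,4,4,4,4]
done. lo=3 hi=8; a=[3,3,3,4,4,4,4,4,4]

(3, 8)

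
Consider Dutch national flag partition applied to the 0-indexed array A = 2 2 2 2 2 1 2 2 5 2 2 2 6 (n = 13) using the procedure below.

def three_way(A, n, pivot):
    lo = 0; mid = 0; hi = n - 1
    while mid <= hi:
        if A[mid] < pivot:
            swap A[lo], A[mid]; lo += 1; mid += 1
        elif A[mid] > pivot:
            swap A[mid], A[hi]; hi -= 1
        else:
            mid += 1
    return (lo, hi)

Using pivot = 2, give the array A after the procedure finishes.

1 2 2 2 2 2 2 2 2 2 2 6 5

pivot = 2; lo=0, mid=0, hi=12
A[mid]=2=2: mid=1
A[mid]=2=2: mid=2
A[mid]=2=2: mid=3
A[mid]=2=2: mid=4
A[mid]=2=2: mid=5
A[mid]=1<2: swap A[0],A[5]; lo=1,mid=6 → 1 2 2 2 2 2 2 2 5 2 2 2 6
A[mid]=2=2: mid=7
A[mid]=2=2: mid=8
A[mid]=5>2: swap A[8],A[12]; hi=11 → 1 2 2 2 2 2 2 2 6 2 2 2 5
A[mid]=6>2: swap A[8],A[11]; hi=10 → 1 2 2 2 2 2 2 2 2 2 2 6 5
A[mid]=2=2: mid=9
A[mid]=2=2: mid=10
A[mid]=2=2: mid=11
end: lo=1, hi=10; A = 1 2 2 2 2 2 2 2 2 2 2 6 5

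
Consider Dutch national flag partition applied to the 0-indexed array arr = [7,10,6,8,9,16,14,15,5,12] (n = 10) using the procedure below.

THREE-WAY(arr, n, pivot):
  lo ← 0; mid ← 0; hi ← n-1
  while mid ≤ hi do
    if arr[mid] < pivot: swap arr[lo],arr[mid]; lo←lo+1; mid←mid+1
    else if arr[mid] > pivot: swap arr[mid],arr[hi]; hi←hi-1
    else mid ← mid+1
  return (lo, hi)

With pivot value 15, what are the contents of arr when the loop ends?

lo=0 mid=0 hi=9
7<15: swap(0,0), lo=1 mid=1 ⇒ [7,10,6,8,9,16,14,15,5,12]
10<15: swap(1,1), lo=2 mid=2 ⇒ [7,10,6,8,9,16,14,15,5,12]
6<15: swap(2,2), lo=3 mid=3 ⇒ [7,10,6,8,9,16,14,15,5,12]
8<15: swap(3,3), lo=4 mid=4 ⇒ [7,10,6,8,9,16,14,15,5,12]
9<15: swap(4,4), lo=5 mid=5 ⇒ [7,10,6,8,9,16,14,15,5,12]
16>15: swap(5,9), hi=8 ⇒ [7,10,6,8,9,12,14,15,5,16]
12<15: swap(5,5), lo=6 mid=6 ⇒ [7,10,6,8,9,12,14,15,5,16]
14<15: swap(6,6), lo=7 mid=7 ⇒ [7,10,6,8,9,12,14,15,5,16]
15=15: mid=8
5<15: swap(7,8), lo=8 mid=9 ⇒ [7,10,6,8,9,12,14,5,15,16]
done. lo=8 hi=8; arr=[7,10,6,8,9,12,14,5,15,16]

[7,10,6,8,9,12,14,5,15,16]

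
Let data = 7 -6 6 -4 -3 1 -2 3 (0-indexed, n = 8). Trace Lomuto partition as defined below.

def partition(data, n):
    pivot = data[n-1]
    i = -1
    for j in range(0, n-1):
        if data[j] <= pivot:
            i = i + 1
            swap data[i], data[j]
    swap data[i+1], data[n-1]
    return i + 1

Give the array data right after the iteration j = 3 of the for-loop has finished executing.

pivot = data[7] = 3; i = -1
j=0: data[0]=7 > 3 → no swap
j=1: data[1]=-6 ≤ 3 → i=0, swap data[0],data[1] → -6 7 6 -4 -3 1 -2 3
j=2: data[2]=6 > 3 → no swap
j=3: data[3]=-4 ≤ 3 → i=1, swap data[1],data[3] → -6 -4 6 7 -3 1 -2 3
(after j=3) data = -6 -4 6 7 -3 1 -2 3

-6 -4 6 7 -3 1 -2 3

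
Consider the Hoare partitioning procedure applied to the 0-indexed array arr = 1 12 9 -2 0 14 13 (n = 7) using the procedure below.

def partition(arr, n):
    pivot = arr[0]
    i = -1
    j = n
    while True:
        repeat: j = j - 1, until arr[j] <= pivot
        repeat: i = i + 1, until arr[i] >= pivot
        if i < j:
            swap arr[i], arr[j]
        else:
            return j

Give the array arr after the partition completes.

0 -2 9 12 1 14 13

pivot = arr[0] = 1; i = -1, j = 7
j→4 (arr[4]=0≤1), i→0 (arr[0]=1≥1); i<j, swap → 0 12 9 -2 1 14 13
j→3 (arr[3]=-2≤1), i→1 (arr[1]=12≥1); i<j, swap → 0 -2 9 12 1 14 13
j→1, i→2; i≥j, return j=1. arr = 0 -2 9 12 1 14 13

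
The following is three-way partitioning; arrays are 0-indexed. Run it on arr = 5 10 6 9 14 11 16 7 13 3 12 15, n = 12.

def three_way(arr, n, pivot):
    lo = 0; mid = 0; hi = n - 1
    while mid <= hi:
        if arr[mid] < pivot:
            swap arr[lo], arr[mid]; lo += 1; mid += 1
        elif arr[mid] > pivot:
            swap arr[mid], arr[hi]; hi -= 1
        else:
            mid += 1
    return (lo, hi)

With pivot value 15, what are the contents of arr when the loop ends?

pivot = 15; lo=0, mid=0, hi=11
arr[mid]=5<15: swap arr[0],arr[0]; lo=1,mid=1 → 5 10 6 9 14 11 16 7 13 3 12 15
arr[mid]=10<15: swap arr[1],arr[1]; lo=2,mid=2 → 5 10 6 9 14 11 16 7 13 3 12 15
arr[mid]=6<15: swap arr[2],arr[2]; lo=3,mid=3 → 5 10 6 9 14 11 16 7 13 3 12 15
arr[mid]=9<15: swap arr[3],arr[3]; lo=4,mid=4 → 5 10 6 9 14 11 16 7 13 3 12 15
arr[mid]=14<15: swap arr[4],arr[4]; lo=5,mid=5 → 5 10 6 9 14 11 16 7 13 3 12 15
arr[mid]=11<15: swap arr[5],arr[5]; lo=6,mid=6 → 5 10 6 9 14 11 16 7 13 3 12 15
arr[mid]=16>15: swap arr[6],arr[11]; hi=10 → 5 10 6 9 14 11 15 7 13 3 12 16
arr[mid]=15=15: mid=7
arr[mid]=7<15: swap arr[6],arr[7]; lo=7,mid=8 → 5 10 6 9 14 11 7 15 13 3 12 16
arr[mid]=13<15: swap arr[7],arr[8]; lo=8,mid=9 → 5 10 6 9 14 11 7 13 15 3 12 16
arr[mid]=3<15: swap arr[8],arr[9]; lo=9,mid=10 → 5 10 6 9 14 11 7 13 3 15 12 16
arr[mid]=12<15: swap arr[9],arr[10]; lo=10,mid=11 → 5 10 6 9 14 11 7 13 3 12 15 16
end: lo=10, hi=10; arr = 5 10 6 9 14 11 7 13 3 12 15 16

5 10 6 9 14 11 7 13 3 12 15 16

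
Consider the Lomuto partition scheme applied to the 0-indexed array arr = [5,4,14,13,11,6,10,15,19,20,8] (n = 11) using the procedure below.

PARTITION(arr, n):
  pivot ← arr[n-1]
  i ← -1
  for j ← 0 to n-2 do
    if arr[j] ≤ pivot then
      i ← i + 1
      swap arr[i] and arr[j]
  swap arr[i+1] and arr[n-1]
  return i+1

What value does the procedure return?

3

pivot = arr[10] = 8; i = -1
j=0: arr[0]=5 ≤ 8 → i=0, swap arr[0],arr[0] (no change) → [5,4,14,13,11,6,10,15,19,20,8]
j=1: arr[1]=4 ≤ 8 → i=1, swap arr[1],arr[1] (no change) → [5,4,14,13,11,6,10,15,19,20,8]
j=2: arr[2]=14 > 8 → no swap
j=3: arr[3]=13 > 8 → no swap
j=4: arr[4]=11 > 8 → no swap
j=5: arr[5]=6 ≤ 8 → i=2, swap arr[2],arr[5] → [5,4,6,13,11,14,10,15,19,20,8]
j=6: arr[6]=10 > 8 → no swap
j=7: arr[7]=15 > 8 → no swap
j=8: arr[8]=19 > 8 → no swap
j=9: arr[9]=20 > 8 → no swap
final swap arr[3],arr[10] → [5,4,6,8,11,14,10,15,19,20,13]; return 3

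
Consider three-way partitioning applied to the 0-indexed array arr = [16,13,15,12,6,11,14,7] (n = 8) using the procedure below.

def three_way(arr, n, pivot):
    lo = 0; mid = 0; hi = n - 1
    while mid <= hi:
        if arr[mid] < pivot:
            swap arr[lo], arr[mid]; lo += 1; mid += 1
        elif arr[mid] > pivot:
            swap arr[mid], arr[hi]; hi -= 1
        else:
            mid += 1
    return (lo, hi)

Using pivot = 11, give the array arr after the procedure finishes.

[7,6,11,12,15,14,13,16]

pivot = 11; lo=0, mid=0, hi=7
arr[mid]=16>11: swap arr[0],arr[7]; hi=6 → [7,13,15,12,6,11,14,16]
arr[mid]=7<11: swap arr[0],arr[0]; lo=1,mid=1 → [7,13,15,12,6,11,14,16]
arr[mid]=13>11: swap arr[1],arr[6]; hi=5 → [7,14,15,12,6,11,13,16]
arr[mid]=14>11: swap arr[1],arr[5]; hi=4 → [7,11,15,12,6,14,13,16]
arr[mid]=11=11: mid=2
arr[mid]=15>11: swap arr[2],arr[4]; hi=3 → [7,11,6,12,15,14,13,16]
arr[mid]=6<11: swap arr[1],arr[2]; lo=2,mid=3 → [7,6,11,12,15,14,13,16]
arr[mid]=12>11: swap arr[3],arr[3]; hi=2 → [7,6,11,12,15,14,13,16]
end: lo=2, hi=2; arr = [7,6,11,12,15,14,13,16]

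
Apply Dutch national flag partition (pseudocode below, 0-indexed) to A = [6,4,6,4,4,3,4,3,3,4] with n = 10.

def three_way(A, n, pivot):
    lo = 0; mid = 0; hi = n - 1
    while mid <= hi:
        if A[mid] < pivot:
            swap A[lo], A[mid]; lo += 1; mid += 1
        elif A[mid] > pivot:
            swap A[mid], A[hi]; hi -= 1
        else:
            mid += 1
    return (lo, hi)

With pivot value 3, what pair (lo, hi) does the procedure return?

(0, 2)

lo=0 mid=0 hi=9
6>3: swap(0,9), hi=8 ⇒ [4,4,6,4,4,3,4,3,3,6]
4>3: swap(0,8), hi=7 ⇒ [3,4,6,4,4,3,4,3,4,6]
3=3: mid=1
4>3: swap(1,7), hi=6 ⇒ [3,3,6,4,4,3,4,4,4,6]
3=3: mid=2
6>3: swap(2,6), hi=5 ⇒ [3,3,4,4,4,3,6,4,4,6]
4>3: swap(2,5), hi=4 ⇒ [3,3,3,4,4,4,6,4,4,6]
3=3: mid=3
4>3: swap(3,4), hi=3 ⇒ [3,3,3,4,4,4,6,4,4,6]
4>3: swap(3,3), hi=2 ⇒ [3,3,3,4,4,4,6,4,4,6]
done. lo=0 hi=2; A=[3,3,3,4,4,4,6,4,4,6]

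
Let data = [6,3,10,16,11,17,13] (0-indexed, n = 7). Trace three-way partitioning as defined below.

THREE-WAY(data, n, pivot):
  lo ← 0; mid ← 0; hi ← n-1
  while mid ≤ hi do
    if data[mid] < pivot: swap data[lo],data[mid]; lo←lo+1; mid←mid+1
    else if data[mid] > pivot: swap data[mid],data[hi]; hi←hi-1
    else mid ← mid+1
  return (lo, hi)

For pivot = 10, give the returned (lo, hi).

(2, 2)

lo=0 mid=0 hi=6
6<10: swap(0,0), lo=1 mid=1 ⇒ [6,3,10,16,11,17,13]
3<10: swap(1,1), lo=2 mid=2 ⇒ [6,3,10,16,11,17,13]
10=10: mid=3
16>10: swap(3,6), hi=5 ⇒ [6,3,10,13,11,17,16]
13>10: swap(3,5), hi=4 ⇒ [6,3,10,17,11,13,16]
17>10: swap(3,4), hi=3 ⇒ [6,3,10,11,17,13,16]
11>10: swap(3,3), hi=2 ⇒ [6,3,10,11,17,13,16]
done. lo=2 hi=2; data=[6,3,10,11,17,13,16]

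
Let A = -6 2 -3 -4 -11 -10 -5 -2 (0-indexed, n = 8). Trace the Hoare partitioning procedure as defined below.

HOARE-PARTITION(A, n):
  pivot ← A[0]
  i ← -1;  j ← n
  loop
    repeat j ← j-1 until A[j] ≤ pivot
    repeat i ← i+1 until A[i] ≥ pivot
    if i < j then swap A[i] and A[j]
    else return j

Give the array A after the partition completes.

-10 -11 -3 -4 2 -6 -5 -2

pivot = A[0] = -6; i = -1, j = 8
j→5 (A[5]=-10≤-6), i→0 (A[0]=-6≥-6); i<j, swap → -10 2 -3 -4 -11 -6 -5 -2
j→4 (A[4]=-11≤-6), i→1 (A[1]=2≥-6); i<j, swap → -10 -11 -3 -4 2 -6 -5 -2
j→1, i→2; i≥j, return j=1. A = -10 -11 -3 -4 2 -6 -5 -2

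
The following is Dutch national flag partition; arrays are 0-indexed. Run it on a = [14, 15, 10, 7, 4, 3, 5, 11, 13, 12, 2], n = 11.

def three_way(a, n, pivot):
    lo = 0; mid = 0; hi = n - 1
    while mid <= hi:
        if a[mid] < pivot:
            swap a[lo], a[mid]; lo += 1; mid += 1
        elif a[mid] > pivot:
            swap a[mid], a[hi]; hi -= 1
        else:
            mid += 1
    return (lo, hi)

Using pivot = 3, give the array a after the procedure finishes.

pivot = 3; lo=0, mid=0, hi=10
a[mid]=14>3: swap a[0],a[10]; hi=9 → [2, 15, 10, 7, 4, 3, 5, 11, 13, 12, 14]
a[mid]=2<3: swap a[0],a[0]; lo=1,mid=1 → [2, 15, 10, 7, 4, 3, 5, 11, 13, 12, 14]
a[mid]=15>3: swap a[1],a[9]; hi=8 → [2, 12, 10, 7, 4, 3, 5, 11, 13, 15, 14]
a[mid]=12>3: swap a[1],a[8]; hi=7 → [2, 13, 10, 7, 4, 3, 5, 11, 12, 15, 14]
a[mid]=13>3: swap a[1],a[7]; hi=6 → [2, 11, 10, 7, 4, 3, 5, 13, 12, 15, 14]
a[mid]=11>3: swap a[1],a[6]; hi=5 → [2, 5, 10, 7, 4, 3, 11, 13, 12, 15, 14]
a[mid]=5>3: swap a[1],a[5]; hi=4 → [2, 3, 10, 7, 4, 5, 11, 13, 12, 15, 14]
a[mid]=3=3: mid=2
a[mid]=10>3: swap a[2],a[4]; hi=3 → [2, 3, 4, 7, 10, 5, 11, 13, 12, 15, 14]
a[mid]=4>3: swap a[2],a[3]; hi=2 → [2, 3, 7, 4, 10, 5, 11, 13, 12, 15, 14]
a[mid]=7>3: swap a[2],a[2]; hi=1 → [2, 3, 7, 4, 10, 5, 11, 13, 12, 15, 14]
end: lo=1, hi=1; a = [2, 3, 7, 4, 10, 5, 11, 13, 12, 15, 14]

[2, 3, 7, 4, 10, 5, 11, 13, 12, 15, 14]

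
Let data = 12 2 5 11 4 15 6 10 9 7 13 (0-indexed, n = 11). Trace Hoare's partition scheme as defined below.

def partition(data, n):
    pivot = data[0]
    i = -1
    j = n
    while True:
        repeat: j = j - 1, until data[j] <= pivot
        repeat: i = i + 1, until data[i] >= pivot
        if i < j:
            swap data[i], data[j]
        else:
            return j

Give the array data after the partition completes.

pivot=12
j stops at 9 (7), i stops at 0 (12); swap ⇒ 7 2 5 11 4 15 6 10 9 12 13
j stops at 8 (9), i stops at 5 (15); swap ⇒ 7 2 5 11 4 9 6 10 15 12 13
j stops at 7, i stops at 8; i≥j ⇒ return 7. data=7 2 5 11 4 9 6 10 15 12 13

7 2 5 11 4 9 6 10 15 12 13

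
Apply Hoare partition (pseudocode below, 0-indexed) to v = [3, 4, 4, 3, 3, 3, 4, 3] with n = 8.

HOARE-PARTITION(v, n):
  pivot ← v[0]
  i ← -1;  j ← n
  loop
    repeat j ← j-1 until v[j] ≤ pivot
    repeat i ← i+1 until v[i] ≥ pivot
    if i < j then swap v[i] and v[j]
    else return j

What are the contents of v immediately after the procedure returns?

pivot=3
j stops at 7 (3), i stops at 0 (3); swap ⇒ [3, 4, 4, 3, 3, 3, 4, 3]
j stops at 5 (3), i stops at 1 (4); swap ⇒ [3, 3, 4, 3, 3, 4, 4, 3]
j stops at 4 (3), i stops at 2 (4); swap ⇒ [3, 3, 3, 3, 4, 4, 4, 3]
j stops at 3, i stops at 3; i≥j ⇒ return 3. v=[3, 3, 3, 3, 4, 4, 4, 3]

[3, 3, 3, 3, 4, 4, 4, 3]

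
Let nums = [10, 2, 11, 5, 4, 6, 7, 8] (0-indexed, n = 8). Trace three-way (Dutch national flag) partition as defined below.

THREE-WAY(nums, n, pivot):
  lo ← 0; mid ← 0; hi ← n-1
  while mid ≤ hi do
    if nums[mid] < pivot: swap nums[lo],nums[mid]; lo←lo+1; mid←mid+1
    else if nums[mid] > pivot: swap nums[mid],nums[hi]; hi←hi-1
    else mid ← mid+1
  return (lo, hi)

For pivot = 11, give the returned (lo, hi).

(7, 7)

pivot = 11; lo=0, mid=0, hi=7
nums[mid]=10<11: swap nums[0],nums[0]; lo=1,mid=1 → [10, 2, 11, 5, 4, 6, 7, 8]
nums[mid]=2<11: swap nums[1],nums[1]; lo=2,mid=2 → [10, 2, 11, 5, 4, 6, 7, 8]
nums[mid]=11=11: mid=3
nums[mid]=5<11: swap nums[2],nums[3]; lo=3,mid=4 → [10, 2, 5, 11, 4, 6, 7, 8]
nums[mid]=4<11: swap nums[3],nums[4]; lo=4,mid=5 → [10, 2, 5, 4, 11, 6, 7, 8]
nums[mid]=6<11: swap nums[4],nums[5]; lo=5,mid=6 → [10, 2, 5, 4, 6, 11, 7, 8]
nums[mid]=7<11: swap nums[5],nums[6]; lo=6,mid=7 → [10, 2, 5, 4, 6, 7, 11, 8]
nums[mid]=8<11: swap nums[6],nums[7]; lo=7,mid=8 → [10, 2, 5, 4, 6, 7, 8, 11]
end: lo=7, hi=7; nums = [10, 2, 5, 4, 6, 7, 8, 11]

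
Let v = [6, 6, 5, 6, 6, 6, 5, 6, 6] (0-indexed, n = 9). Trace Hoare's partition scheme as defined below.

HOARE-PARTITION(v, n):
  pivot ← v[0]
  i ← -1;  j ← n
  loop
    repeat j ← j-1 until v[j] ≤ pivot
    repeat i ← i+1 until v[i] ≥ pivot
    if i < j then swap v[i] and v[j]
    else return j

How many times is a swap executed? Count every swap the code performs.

pivot = v[0] = 6; i = -1, j = 9
j→8 (v[8]=6≤6), i→0 (v[0]=6≥6); i<j, swap → [6, 6, 5, 6, 6, 6, 5, 6, 6]
j→7 (v[7]=6≤6), i→1 (v[1]=6≥6); i<j, swap → [6, 6, 5, 6, 6, 6, 5, 6, 6]
j→6 (v[6]=5≤6), i→3 (v[3]=6≥6); i<j, swap → [6, 6, 5, 5, 6, 6, 6, 6, 6]
j→5 (v[5]=6≤6), i→4 (v[4]=6≥6); i<j, swap → [6, 6, 5, 5, 6, 6, 6, 6, 6]
j→4, i→5; i≥j, return j=4. v = [6, 6, 5, 5, 6, 6, 6, 6, 6]

4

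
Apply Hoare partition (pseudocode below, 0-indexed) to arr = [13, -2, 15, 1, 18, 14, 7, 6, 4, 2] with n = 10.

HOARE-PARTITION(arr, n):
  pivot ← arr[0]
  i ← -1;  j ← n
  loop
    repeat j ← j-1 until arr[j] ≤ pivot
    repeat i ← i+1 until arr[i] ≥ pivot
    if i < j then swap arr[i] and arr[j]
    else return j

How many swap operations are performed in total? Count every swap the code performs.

pivot = arr[0] = 13; i = -1, j = 10
j→9 (arr[9]=2≤13), i→0 (arr[0]=13≥13); i<j, swap → [2, -2, 15, 1, 18, 14, 7, 6, 4, 13]
j→8 (arr[8]=4≤13), i→2 (arr[2]=15≥13); i<j, swap → [2, -2, 4, 1, 18, 14, 7, 6, 15, 13]
j→7 (arr[7]=6≤13), i→4 (arr[4]=18≥13); i<j, swap → [2, -2, 4, 1, 6, 14, 7, 18, 15, 13]
j→6 (arr[6]=7≤13), i→5 (arr[5]=14≥13); i<j, swap → [2, -2, 4, 1, 6, 7, 14, 18, 15, 13]
j→5, i→6; i≥j, return j=5. arr = [2, -2, 4, 1, 6, 7, 14, 18, 15, 13]

4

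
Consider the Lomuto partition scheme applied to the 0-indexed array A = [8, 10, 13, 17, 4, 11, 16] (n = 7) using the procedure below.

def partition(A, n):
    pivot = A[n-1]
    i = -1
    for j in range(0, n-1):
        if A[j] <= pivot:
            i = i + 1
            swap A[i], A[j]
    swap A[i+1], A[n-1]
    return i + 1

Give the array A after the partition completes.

[8, 10, 13, 4, 11, 16, 17]

pivot = A[6] = 16; i = -1
j=0: A[0]=8 ≤ 16 → i=0, swap A[0],A[0] (no change) → [8, 10, 13, 17, 4, 11, 16]
j=1: A[1]=10 ≤ 16 → i=1, swap A[1],A[1] (no change) → [8, 10, 13, 17, 4, 11, 16]
j=2: A[2]=13 ≤ 16 → i=2, swap A[2],A[2] (no change) → [8, 10, 13, 17, 4, 11, 16]
j=3: A[3]=17 > 16 → no swap
j=4: A[4]=4 ≤ 16 → i=3, swap A[3],A[4] → [8, 10, 13, 4, 17, 11, 16]
j=5: A[5]=11 ≤ 16 → i=4, swap A[4],A[5] → [8, 10, 13, 4, 11, 17, 16]
final swap A[5],A[6] → [8, 10, 13, 4, 11, 16, 17]; return 5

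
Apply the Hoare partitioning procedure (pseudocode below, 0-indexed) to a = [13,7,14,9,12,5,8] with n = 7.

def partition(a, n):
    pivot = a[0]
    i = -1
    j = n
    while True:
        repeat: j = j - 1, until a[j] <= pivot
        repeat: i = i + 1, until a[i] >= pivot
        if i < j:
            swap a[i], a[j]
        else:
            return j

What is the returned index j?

4

pivot=13
j stops at 6 (8), i stops at 0 (13); swap ⇒ [8,7,14,9,12,5,13]
j stops at 5 (5), i stops at 2 (14); swap ⇒ [8,7,5,9,12,14,13]
j stops at 4, i stops at 5; i≥j ⇒ return 4. a=[8,7,5,9,12,14,13]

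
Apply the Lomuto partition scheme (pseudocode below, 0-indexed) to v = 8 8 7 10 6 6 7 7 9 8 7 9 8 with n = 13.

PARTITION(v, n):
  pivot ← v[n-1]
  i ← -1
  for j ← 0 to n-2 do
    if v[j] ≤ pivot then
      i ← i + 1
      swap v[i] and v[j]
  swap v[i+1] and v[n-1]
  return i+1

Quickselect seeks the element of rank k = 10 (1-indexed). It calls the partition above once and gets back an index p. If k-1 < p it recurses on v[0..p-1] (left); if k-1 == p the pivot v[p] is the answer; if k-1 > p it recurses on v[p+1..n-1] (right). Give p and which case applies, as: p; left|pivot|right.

pivot=8, i=-1
j=0: 8≤8, i=0, swap(0,0) ⇒ 8 8 7 10 6 6 7 7 9 8 7 9 8
j=1: 8≤8, i=1, swap(1,1) ⇒ 8 8 7 10 6 6 7 7 9 8 7 9 8
j=2: 7≤8, i=2, swap(2,2) ⇒ 8 8 7 10 6 6 7 7 9 8 7 9 8
j=3: 10>8, skip
j=4: 6≤8, i=3, swap(3,4) ⇒ 8 8 7 6 10 6 7 7 9 8 7 9 8
j=5: 6≤8, i=4, swap(4,5) ⇒ 8 8 7 6 6 10 7 7 9 8 7 9 8
j=6: 7≤8, i=5, swap(5,6) ⇒ 8 8 7 6 6 7 10 7 9 8 7 9 8
j=7: 7≤8, i=6, swap(6,7) ⇒ 8 8 7 6 6 7 7 10 9 8 7 9 8
j=8: 9>8, skip
j=9: 8≤8, i=7, swap(7,9) ⇒ 8 8 7 6 6 7 7 8 9 10 7 9 8
j=10: 7≤8, i=8, swap(8,10) ⇒ 8 8 7 6 6 7 7 8 7 10 9 9 8
j=11: 9>8, skip
swap(9,12) ⇒ 8 8 7 6 6 7 7 8 7 8 9 9 10; return 9
p = 9; k-1 = 9 == 9 ⇒ pivot

9; pivot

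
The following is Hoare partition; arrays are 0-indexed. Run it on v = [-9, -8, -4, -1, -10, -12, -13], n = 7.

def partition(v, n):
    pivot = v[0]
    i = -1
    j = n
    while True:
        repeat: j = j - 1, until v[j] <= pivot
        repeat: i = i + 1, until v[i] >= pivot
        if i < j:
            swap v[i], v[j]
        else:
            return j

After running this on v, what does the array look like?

[-13, -12, -10, -1, -4, -8, -9]

pivot=-9
j stops at 6 (-13), i stops at 0 (-9); swap ⇒ [-13, -8, -4, -1, -10, -12, -9]
j stops at 5 (-12), i stops at 1 (-8); swap ⇒ [-13, -12, -4, -1, -10, -8, -9]
j stops at 4 (-10), i stops at 2 (-4); swap ⇒ [-13, -12, -10, -1, -4, -8, -9]
j stops at 2, i stops at 3; i≥j ⇒ return 2. v=[-13, -12, -10, -1, -4, -8, -9]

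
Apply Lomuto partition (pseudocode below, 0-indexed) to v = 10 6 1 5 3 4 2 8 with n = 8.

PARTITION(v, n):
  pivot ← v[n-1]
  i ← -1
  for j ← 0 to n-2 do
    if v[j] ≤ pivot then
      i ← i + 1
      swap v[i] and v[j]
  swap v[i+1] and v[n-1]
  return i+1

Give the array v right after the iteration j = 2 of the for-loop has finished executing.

pivot = v[7] = 8; i = -1
j=0: v[0]=10 > 8 → no swap
j=1: v[1]=6 ≤ 8 → i=0, swap v[0],v[1] → 6 10 1 5 3 4 2 8
j=2: v[2]=1 ≤ 8 → i=1, swap v[1],v[2] → 6 1 10 5 3 4 2 8
(after j=2) v = 6 1 10 5 3 4 2 8

6 1 10 5 3 4 2 8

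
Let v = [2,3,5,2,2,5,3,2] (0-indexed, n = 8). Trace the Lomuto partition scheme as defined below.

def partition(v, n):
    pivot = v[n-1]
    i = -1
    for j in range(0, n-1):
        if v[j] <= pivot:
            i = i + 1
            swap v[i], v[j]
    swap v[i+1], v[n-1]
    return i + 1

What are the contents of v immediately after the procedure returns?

pivot = v[7] = 2; i = -1
j=0: v[0]=2 ≤ 2 → i=0, swap v[0],v[0] (no change) → [2,3,5,2,2,5,3,2]
j=1: v[1]=3 > 2 → no swap
j=2: v[2]=5 > 2 → no swap
j=3: v[3]=2 ≤ 2 → i=1, swap v[1],v[3] → [2,2,5,3,2,5,3,2]
j=4: v[4]=2 ≤ 2 → i=2, swap v[2],v[4] → [2,2,2,3,5,5,3,2]
j=5: v[5]=5 > 2 → no swap
j=6: v[6]=3 > 2 → no swap
final swap v[3],v[7] → [2,2,2,2,5,5,3,3]; return 3

[2,2,2,2,5,5,3,3]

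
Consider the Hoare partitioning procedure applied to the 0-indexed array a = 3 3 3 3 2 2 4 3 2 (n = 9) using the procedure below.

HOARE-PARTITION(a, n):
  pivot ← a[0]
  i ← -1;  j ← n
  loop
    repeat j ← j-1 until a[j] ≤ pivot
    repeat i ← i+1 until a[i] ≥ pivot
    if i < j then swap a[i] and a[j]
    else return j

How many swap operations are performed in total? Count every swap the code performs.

4

pivot = a[0] = 3; i = -1, j = 9
j→8 (a[8]=2≤3), i→0 (a[0]=3≥3); i<j, swap → 2 3 3 3 2 2 4 3 3
j→7 (a[7]=3≤3), i→1 (a[1]=3≥3); i<j, swap → 2 3 3 3 2 2 4 3 3
j→5 (a[5]=2≤3), i→2 (a[2]=3≥3); i<j, swap → 2 3 2 3 2 3 4 3 3
j→4 (a[4]=2≤3), i→3 (a[3]=3≥3); i<j, swap → 2 3 2 2 3 3 4 3 3
j→3, i→4; i≥j, return j=3. a = 2 3 2 2 3 3 4 3 3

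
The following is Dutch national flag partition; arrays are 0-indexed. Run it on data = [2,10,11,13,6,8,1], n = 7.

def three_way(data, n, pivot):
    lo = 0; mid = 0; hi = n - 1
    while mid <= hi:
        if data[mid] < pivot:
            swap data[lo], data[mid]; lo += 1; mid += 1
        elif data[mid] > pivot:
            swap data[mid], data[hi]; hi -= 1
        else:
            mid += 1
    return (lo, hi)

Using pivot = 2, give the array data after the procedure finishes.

[1,2,13,6,8,11,10]

pivot = 2; lo=0, mid=0, hi=6
data[mid]=2=2: mid=1
data[mid]=10>2: swap data[1],data[6]; hi=5 → [2,1,11,13,6,8,10]
data[mid]=1<2: swap data[0],data[1]; lo=1,mid=2 → [1,2,11,13,6,8,10]
data[mid]=11>2: swap data[2],data[5]; hi=4 → [1,2,8,13,6,11,10]
data[mid]=8>2: swap data[2],data[4]; hi=3 → [1,2,6,13,8,11,10]
data[mid]=6>2: swap data[2],data[3]; hi=2 → [1,2,13,6,8,11,10]
data[mid]=13>2: swap data[2],data[2]; hi=1 → [1,2,13,6,8,11,10]
end: lo=1, hi=1; data = [1,2,13,6,8,11,10]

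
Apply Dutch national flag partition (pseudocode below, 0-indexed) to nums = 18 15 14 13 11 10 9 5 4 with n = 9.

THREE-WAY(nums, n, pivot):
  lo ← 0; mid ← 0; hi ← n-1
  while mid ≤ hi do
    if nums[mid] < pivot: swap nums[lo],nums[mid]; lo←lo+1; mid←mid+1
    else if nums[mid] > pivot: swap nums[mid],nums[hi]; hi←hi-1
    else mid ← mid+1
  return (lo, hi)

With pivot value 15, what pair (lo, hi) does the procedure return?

(7, 7)

pivot = 15; lo=0, mid=0, hi=8
nums[mid]=18>15: swap nums[0],nums[8]; hi=7 → 4 15 14 13 11 10 9 5 18
nums[mid]=4<15: swap nums[0],nums[0]; lo=1,mid=1 → 4 15 14 13 11 10 9 5 18
nums[mid]=15=15: mid=2
nums[mid]=14<15: swap nums[1],nums[2]; lo=2,mid=3 → 4 14 15 13 11 10 9 5 18
nums[mid]=13<15: swap nums[2],nums[3]; lo=3,mid=4 → 4 14 13 15 11 10 9 5 18
nums[mid]=11<15: swap nums[3],nums[4]; lo=4,mid=5 → 4 14 13 11 15 10 9 5 18
nums[mid]=10<15: swap nums[4],nums[5]; lo=5,mid=6 → 4 14 13 11 10 15 9 5 18
nums[mid]=9<15: swap nums[5],nums[6]; lo=6,mid=7 → 4 14 13 11 10 9 15 5 18
nums[mid]=5<15: swap nums[6],nums[7]; lo=7,mid=8 → 4 14 13 11 10 9 5 15 18
end: lo=7, hi=7; nums = 4 14 13 11 10 9 5 15 18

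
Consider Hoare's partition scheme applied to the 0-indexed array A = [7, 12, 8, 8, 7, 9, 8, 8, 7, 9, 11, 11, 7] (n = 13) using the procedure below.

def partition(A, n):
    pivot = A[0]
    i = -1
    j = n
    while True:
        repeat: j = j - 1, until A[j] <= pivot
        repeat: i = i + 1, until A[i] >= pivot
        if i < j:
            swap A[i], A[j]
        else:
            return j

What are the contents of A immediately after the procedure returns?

[7, 7, 7, 8, 8, 9, 8, 8, 12, 9, 11, 11, 7]

pivot = A[0] = 7; i = -1, j = 13
j→12 (A[12]=7≤7), i→0 (A[0]=7≥7); i<j, swap → [7, 12, 8, 8, 7, 9, 8, 8, 7, 9, 11, 11, 7]
j→8 (A[8]=7≤7), i→1 (A[1]=12≥7); i<j, swap → [7, 7, 8, 8, 7, 9, 8, 8, 12, 9, 11, 11, 7]
j→4 (A[4]=7≤7), i→2 (A[2]=8≥7); i<j, swap → [7, 7, 7, 8, 8, 9, 8, 8, 12, 9, 11, 11, 7]
j→2, i→3; i≥j, return j=2. A = [7, 7, 7, 8, 8, 9, 8, 8, 12, 9, 11, 11, 7]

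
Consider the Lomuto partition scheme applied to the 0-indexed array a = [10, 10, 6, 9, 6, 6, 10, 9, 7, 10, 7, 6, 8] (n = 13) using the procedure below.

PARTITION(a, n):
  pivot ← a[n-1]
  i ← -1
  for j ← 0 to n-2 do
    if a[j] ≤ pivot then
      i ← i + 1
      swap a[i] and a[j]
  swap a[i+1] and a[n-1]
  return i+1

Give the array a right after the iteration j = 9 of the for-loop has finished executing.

pivot = a[12] = 8; i = -1
j=0: a[0]=10 > 8 → no swap
j=1: a[1]=10 > 8 → no swap
j=2: a[2]=6 ≤ 8 → i=0, swap a[0],a[2] → [6, 10, 10, 9, 6, 6, 10, 9, 7, 10, 7, 6, 8]
j=3: a[3]=9 > 8 → no swap
j=4: a[4]=6 ≤ 8 → i=1, swap a[1],a[4] → [6, 6, 10, 9, 10, 6, 10, 9, 7, 10, 7, 6, 8]
j=5: a[5]=6 ≤ 8 → i=2, swap a[2],a[5] → [6, 6, 6, 9, 10, 10, 10, 9, 7, 10, 7, 6, 8]
j=6: a[6]=10 > 8 → no swap
j=7: a[7]=9 > 8 → no swap
j=8: a[8]=7 ≤ 8 → i=3, swap a[3],a[8] → [6, 6, 6, 7, 10, 10, 10, 9, 9, 10, 7, 6, 8]
j=9: a[9]=10 > 8 → no swap
(after j=9) a = [6, 6, 6, 7, 10, 10, 10, 9, 9, 10, 7, 6, 8]

[6, 6, 6, 7, 10, 10, 10, 9, 9, 10, 7, 6, 8]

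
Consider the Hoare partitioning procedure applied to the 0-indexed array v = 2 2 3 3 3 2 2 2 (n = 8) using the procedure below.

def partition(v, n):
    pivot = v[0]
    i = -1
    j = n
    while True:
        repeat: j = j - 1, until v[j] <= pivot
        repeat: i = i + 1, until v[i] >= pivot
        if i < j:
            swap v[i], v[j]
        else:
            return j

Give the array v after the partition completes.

pivot = v[0] = 2; i = -1, j = 8
j→7 (v[7]=2≤2), i→0 (v[0]=2≥2); i<j, swap → 2 2 3 3 3 2 2 2
j→6 (v[6]=2≤2), i→1 (v[1]=2≥2); i<j, swap → 2 2 3 3 3 2 2 2
j→5 (v[5]=2≤2), i→2 (v[2]=3≥2); i<j, swap → 2 2 2 3 3 3 2 2
j→2, i→3; i≥j, return j=2. v = 2 2 2 3 3 3 2 2

2 2 2 3 3 3 2 2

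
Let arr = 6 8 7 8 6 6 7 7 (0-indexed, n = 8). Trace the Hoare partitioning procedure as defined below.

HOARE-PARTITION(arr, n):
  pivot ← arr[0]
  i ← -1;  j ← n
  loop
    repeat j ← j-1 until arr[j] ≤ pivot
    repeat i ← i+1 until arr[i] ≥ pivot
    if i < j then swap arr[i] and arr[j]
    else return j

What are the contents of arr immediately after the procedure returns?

pivot=6
j stops at 5 (6), i stops at 0 (6); swap ⇒ 6 8 7 8 6 6 7 7
j stops at 4 (6), i stops at 1 (8); swap ⇒ 6 6 7 8 8 6 7 7
j stops at 1, i stops at 2; i≥j ⇒ return 1. arr=6 6 7 8 8 6 7 7

6 6 7 8 8 6 7 7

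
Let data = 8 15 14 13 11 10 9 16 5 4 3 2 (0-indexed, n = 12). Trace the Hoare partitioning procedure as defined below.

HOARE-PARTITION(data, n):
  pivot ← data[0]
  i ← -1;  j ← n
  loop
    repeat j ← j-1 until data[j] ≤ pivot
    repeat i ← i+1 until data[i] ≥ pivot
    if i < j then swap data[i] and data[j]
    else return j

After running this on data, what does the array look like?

2 3 4 5 11 10 9 16 13 14 15 8

pivot=8
j stops at 11 (2), i stops at 0 (8); swap ⇒ 2 15 14 13 11 10 9 16 5 4 3 8
j stops at 10 (3), i stops at 1 (15); swap ⇒ 2 3 14 13 11 10 9 16 5 4 15 8
j stops at 9 (4), i stops at 2 (14); swap ⇒ 2 3 4 13 11 10 9 16 5 14 15 8
j stops at 8 (5), i stops at 3 (13); swap ⇒ 2 3 4 5 11 10 9 16 13 14 15 8
j stops at 3, i stops at 4; i≥j ⇒ return 3. data=2 3 4 5 11 10 9 16 13 14 15 8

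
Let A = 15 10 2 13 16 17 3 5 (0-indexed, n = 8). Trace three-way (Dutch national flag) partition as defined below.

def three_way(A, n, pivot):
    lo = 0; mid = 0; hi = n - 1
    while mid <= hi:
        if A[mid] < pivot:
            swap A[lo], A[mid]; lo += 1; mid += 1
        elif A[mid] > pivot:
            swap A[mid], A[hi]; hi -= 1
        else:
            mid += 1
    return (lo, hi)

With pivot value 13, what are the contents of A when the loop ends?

lo=0 mid=0 hi=7
15>13: swap(0,7), hi=6 ⇒ 5 10 2 13 16 17 3 15
5<13: swap(0,0), lo=1 mid=1 ⇒ 5 10 2 13 16 17 3 15
10<13: swap(1,1), lo=2 mid=2 ⇒ 5 10 2 13 16 17 3 15
2<13: swap(2,2), lo=3 mid=3 ⇒ 5 10 2 13 16 17 3 15
13=13: mid=4
16>13: swap(4,6), hi=5 ⇒ 5 10 2 13 3 17 16 15
3<13: swap(3,4), lo=4 mid=5 ⇒ 5 10 2 3 13 17 16 15
17>13: swap(5,5), hi=4 ⇒ 5 10 2 3 13 17 16 15
done. lo=4 hi=4; A=5 10 2 3 13 17 16 15

5 10 2 3 13 17 16 15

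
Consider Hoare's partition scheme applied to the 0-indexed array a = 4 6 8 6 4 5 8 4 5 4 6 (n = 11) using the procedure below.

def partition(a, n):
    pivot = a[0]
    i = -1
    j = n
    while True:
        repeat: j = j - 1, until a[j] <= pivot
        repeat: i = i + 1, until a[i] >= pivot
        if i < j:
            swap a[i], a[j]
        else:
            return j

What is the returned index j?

2

pivot=4
j stops at 9 (4), i stops at 0 (4); swap ⇒ 4 6 8 6 4 5 8 4 5 4 6
j stops at 7 (4), i stops at 1 (6); swap ⇒ 4 4 8 6 4 5 8 6 5 4 6
j stops at 4 (4), i stops at 2 (8); swap ⇒ 4 4 4 6 8 5 8 6 5 4 6
j stops at 2, i stops at 3; i≥j ⇒ return 2. a=4 4 4 6 8 5 8 6 5 4 6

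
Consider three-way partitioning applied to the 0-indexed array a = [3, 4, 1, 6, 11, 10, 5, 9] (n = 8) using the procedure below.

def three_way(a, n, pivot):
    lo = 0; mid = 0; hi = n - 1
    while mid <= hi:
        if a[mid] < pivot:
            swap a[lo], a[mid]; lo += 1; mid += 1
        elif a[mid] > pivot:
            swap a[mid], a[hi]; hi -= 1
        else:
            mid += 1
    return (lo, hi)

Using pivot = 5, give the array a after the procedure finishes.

lo=0 mid=0 hi=7
3<5: swap(0,0), lo=1 mid=1 ⇒ [3, 4, 1, 6, 11, 10, 5, 9]
4<5: swap(1,1), lo=2 mid=2 ⇒ [3, 4, 1, 6, 11, 10, 5, 9]
1<5: swap(2,2), lo=3 mid=3 ⇒ [3, 4, 1, 6, 11, 10, 5, 9]
6>5: swap(3,7), hi=6 ⇒ [3, 4, 1, 9, 11, 10, 5, 6]
9>5: swap(3,6), hi=5 ⇒ [3, 4, 1, 5, 11, 10, 9, 6]
5=5: mid=4
11>5: swap(4,5), hi=4 ⇒ [3, 4, 1, 5, 10, 11, 9, 6]
10>5: swap(4,4), hi=3 ⇒ [3, 4, 1, 5, 10, 11, 9, 6]
done. lo=3 hi=3; a=[3, 4, 1, 5, 10, 11, 9, 6]

[3, 4, 1, 5, 10, 11, 9, 6]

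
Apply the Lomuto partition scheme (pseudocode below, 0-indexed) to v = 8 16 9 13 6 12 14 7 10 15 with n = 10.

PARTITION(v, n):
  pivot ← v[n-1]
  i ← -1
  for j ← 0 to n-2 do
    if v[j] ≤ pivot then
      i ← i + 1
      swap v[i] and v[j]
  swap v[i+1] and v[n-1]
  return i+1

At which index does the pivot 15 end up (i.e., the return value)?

pivot = v[9] = 15; i = -1
j=0: v[0]=8 ≤ 15 → i=0, swap v[0],v[0] (no change) → 8 16 9 13 6 12 14 7 10 15
j=1: v[1]=16 > 15 → no swap
j=2: v[2]=9 ≤ 15 → i=1, swap v[1],v[2] → 8 9 16 13 6 12 14 7 10 15
j=3: v[3]=13 ≤ 15 → i=2, swap v[2],v[3] → 8 9 13 16 6 12 14 7 10 15
j=4: v[4]=6 ≤ 15 → i=3, swap v[3],v[4] → 8 9 13 6 16 12 14 7 10 15
j=5: v[5]=12 ≤ 15 → i=4, swap v[4],v[5] → 8 9 13 6 12 16 14 7 10 15
j=6: v[6]=14 ≤ 15 → i=5, swap v[5],v[6] → 8 9 13 6 12 14 16 7 10 15
j=7: v[7]=7 ≤ 15 → i=6, swap v[6],v[7] → 8 9 13 6 12 14 7 16 10 15
j=8: v[8]=10 ≤ 15 → i=7, swap v[7],v[8] → 8 9 13 6 12 14 7 10 16 15
final swap v[8],v[9] → 8 9 13 6 12 14 7 10 15 16; return 8

8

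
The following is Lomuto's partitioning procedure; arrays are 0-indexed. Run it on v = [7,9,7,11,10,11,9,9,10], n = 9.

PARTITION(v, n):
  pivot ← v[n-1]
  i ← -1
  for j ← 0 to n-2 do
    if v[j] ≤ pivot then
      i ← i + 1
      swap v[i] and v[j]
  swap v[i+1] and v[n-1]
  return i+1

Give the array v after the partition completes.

pivot=10, i=-1
j=0: 7≤10, i=0, swap(0,0) ⇒ [7,9,7,11,10,11,9,9,10]
j=1: 9≤10, i=1, swap(1,1) ⇒ [7,9,7,11,10,11,9,9,10]
j=2: 7≤10, i=2, swap(2,2) ⇒ [7,9,7,11,10,11,9,9,10]
j=3: 11>10, skip
j=4: 10≤10, i=3, swap(3,4) ⇒ [7,9,7,10,11,11,9,9,10]
j=5: 11>10, skip
j=6: 9≤10, i=4, swap(4,6) ⇒ [7,9,7,10,9,11,11,9,10]
j=7: 9≤10, i=5, swap(5,7) ⇒ [7,9,7,10,9,9,11,11,10]
swap(6,8) ⇒ [7,9,7,10,9,9,10,11,11]; return 6

[7,9,7,10,9,9,10,11,11]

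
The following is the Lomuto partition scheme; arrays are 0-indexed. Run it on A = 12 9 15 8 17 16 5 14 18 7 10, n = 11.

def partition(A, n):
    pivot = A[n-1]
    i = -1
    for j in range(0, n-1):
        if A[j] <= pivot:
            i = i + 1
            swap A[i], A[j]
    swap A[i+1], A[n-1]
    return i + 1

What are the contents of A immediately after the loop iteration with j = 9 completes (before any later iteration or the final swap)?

pivot=10, i=-1
j=0: 12>10, skip
j=1: 9≤10, i=0, swap(0,1) ⇒ 9 12 15 8 17 16 5 14 18 7 10
j=2: 15>10, skip
j=3: 8≤10, i=1, swap(1,3) ⇒ 9 8 15 12 17 16 5 14 18 7 10
j=4: 17>10, skip
j=5: 16>10, skip
j=6: 5≤10, i=2, swap(2,6) ⇒ 9 8 5 12 17 16 15 14 18 7 10
j=7: 14>10, skip
j=8: 18>10, skip
j=9: 7≤10, i=3, swap(3,9) ⇒ 9 8 5 7 17 16 15 14 18 12 10
(after j=9) A = 9 8 5 7 17 16 15 14 18 12 10

9 8 5 7 17 16 15 14 18 12 10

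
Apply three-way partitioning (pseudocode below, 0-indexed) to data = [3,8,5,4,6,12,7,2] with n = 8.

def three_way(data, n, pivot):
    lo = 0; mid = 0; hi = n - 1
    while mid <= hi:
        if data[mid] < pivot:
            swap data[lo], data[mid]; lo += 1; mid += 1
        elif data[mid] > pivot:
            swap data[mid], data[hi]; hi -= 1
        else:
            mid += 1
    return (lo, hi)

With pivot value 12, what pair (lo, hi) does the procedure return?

(7, 7)

pivot = 12; lo=0, mid=0, hi=7
data[mid]=3<12: swap data[0],data[0]; lo=1,mid=1 → [3,8,5,4,6,12,7,2]
data[mid]=8<12: swap data[1],data[1]; lo=2,mid=2 → [3,8,5,4,6,12,7,2]
data[mid]=5<12: swap data[2],data[2]; lo=3,mid=3 → [3,8,5,4,6,12,7,2]
data[mid]=4<12: swap data[3],data[3]; lo=4,mid=4 → [3,8,5,4,6,12,7,2]
data[mid]=6<12: swap data[4],data[4]; lo=5,mid=5 → [3,8,5,4,6,12,7,2]
data[mid]=12=12: mid=6
data[mid]=7<12: swap data[5],data[6]; lo=6,mid=7 → [3,8,5,4,6,7,12,2]
data[mid]=2<12: swap data[6],data[7]; lo=7,mid=8 → [3,8,5,4,6,7,2,12]
end: lo=7, hi=7; data = [3,8,5,4,6,7,2,12]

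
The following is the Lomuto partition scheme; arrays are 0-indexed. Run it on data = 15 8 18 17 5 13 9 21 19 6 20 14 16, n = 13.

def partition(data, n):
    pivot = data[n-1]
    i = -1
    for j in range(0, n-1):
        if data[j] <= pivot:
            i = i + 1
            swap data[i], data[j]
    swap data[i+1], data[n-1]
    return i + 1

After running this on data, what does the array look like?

15 8 5 13 9 6 14 16 19 17 20 18 21

pivot = data[12] = 16; i = -1
j=0: data[0]=15 ≤ 16 → i=0, swap data[0],data[0] (no change) → 15 8 18 17 5 13 9 21 19 6 20 14 16
j=1: data[1]=8 ≤ 16 → i=1, swap data[1],data[1] (no change) → 15 8 18 17 5 13 9 21 19 6 20 14 16
j=2: data[2]=18 > 16 → no swap
j=3: data[3]=17 > 16 → no swap
j=4: data[4]=5 ≤ 16 → i=2, swap data[2],data[4] → 15 8 5 17 18 13 9 21 19 6 20 14 16
j=5: data[5]=13 ≤ 16 → i=3, swap data[3],data[5] → 15 8 5 13 18 17 9 21 19 6 20 14 16
j=6: data[6]=9 ≤ 16 → i=4, swap data[4],data[6] → 15 8 5 13 9 17 18 21 19 6 20 14 16
j=7: data[7]=21 > 16 → no swap
j=8: data[8]=19 > 16 → no swap
j=9: data[9]=6 ≤ 16 → i=5, swap data[5],data[9] → 15 8 5 13 9 6 18 21 19 17 20 14 16
j=10: data[10]=20 > 16 → no swap
j=11: data[11]=14 ≤ 16 → i=6, swap data[6],data[11] → 15 8 5 13 9 6 14 21 19 17 20 18 16
final swap data[7],data[12] → 15 8 5 13 9 6 14 16 19 17 20 18 21; return 7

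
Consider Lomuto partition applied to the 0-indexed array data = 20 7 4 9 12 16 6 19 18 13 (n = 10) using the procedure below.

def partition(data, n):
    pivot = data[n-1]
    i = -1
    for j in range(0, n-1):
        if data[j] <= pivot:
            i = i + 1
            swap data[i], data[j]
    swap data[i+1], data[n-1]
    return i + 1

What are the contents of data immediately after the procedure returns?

7 4 9 12 6 13 20 19 18 16

pivot = data[9] = 13; i = -1
j=0: data[0]=20 > 13 → no swap
j=1: data[1]=7 ≤ 13 → i=0, swap data[0],data[1] → 7 20 4 9 12 16 6 19 18 13
j=2: data[2]=4 ≤ 13 → i=1, swap data[1],data[2] → 7 4 20 9 12 16 6 19 18 13
j=3: data[3]=9 ≤ 13 → i=2, swap data[2],data[3] → 7 4 9 20 12 16 6 19 18 13
j=4: data[4]=12 ≤ 13 → i=3, swap data[3],data[4] → 7 4 9 12 20 16 6 19 18 13
j=5: data[5]=16 > 13 → no swap
j=6: data[6]=6 ≤ 13 → i=4, swap data[4],data[6] → 7 4 9 12 6 16 20 19 18 13
j=7: data[7]=19 > 13 → no swap
j=8: data[8]=18 > 13 → no swap
final swap data[5],data[9] → 7 4 9 12 6 13 20 19 18 16; return 5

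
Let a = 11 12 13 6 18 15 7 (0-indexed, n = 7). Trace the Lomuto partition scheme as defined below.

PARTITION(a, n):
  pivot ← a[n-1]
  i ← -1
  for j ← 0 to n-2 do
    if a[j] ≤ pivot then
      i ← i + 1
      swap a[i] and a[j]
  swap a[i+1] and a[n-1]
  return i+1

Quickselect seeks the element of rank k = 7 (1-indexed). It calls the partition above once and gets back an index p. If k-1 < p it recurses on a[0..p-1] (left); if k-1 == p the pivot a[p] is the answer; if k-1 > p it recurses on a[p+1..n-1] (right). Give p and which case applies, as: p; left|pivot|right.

pivot = a[6] = 7; i = -1
j=0: a[0]=11 > 7 → no swap
j=1: a[1]=12 > 7 → no swap
j=2: a[2]=13 > 7 → no swap
j=3: a[3]=6 ≤ 7 → i=0, swap a[0],a[3] → 6 12 13 11 18 15 7
j=4: a[4]=18 > 7 → no swap
j=5: a[5]=15 > 7 → no swap
final swap a[1],a[6] → 6 7 13 11 18 15 12; return 1
p = 1; k-1 = 6 > 1 ⇒ right

1; right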